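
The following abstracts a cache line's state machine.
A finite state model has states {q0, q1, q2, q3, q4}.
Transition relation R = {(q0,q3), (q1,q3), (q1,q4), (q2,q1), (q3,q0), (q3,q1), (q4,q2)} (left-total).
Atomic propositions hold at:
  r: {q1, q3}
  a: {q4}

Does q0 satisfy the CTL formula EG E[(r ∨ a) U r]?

Sat(r ∨ a) = {q1, q3, q4}
E[(r ∨ a) U r]: least fixpoint, start Z0 = Sat(r) = {q1, q3}, add states in Sat(r ∨ a) with some successor in Z. Already a fixed point.
Sat(E[(r ∨ a) U r]) = {q1, q3}
EG E[(r ∨ a) U r]: greatest fixpoint, start Z0 = {q1, q3}, keep only states in Sat with some successor in Z. Already a fixed point.
Sat(EG E[(r ∨ a) U r]) = {q1, q3}
q0 ∉ Sat(EG E[(r ∨ a) U r]) = {q1, q3}, so the formula does not hold at q0.

No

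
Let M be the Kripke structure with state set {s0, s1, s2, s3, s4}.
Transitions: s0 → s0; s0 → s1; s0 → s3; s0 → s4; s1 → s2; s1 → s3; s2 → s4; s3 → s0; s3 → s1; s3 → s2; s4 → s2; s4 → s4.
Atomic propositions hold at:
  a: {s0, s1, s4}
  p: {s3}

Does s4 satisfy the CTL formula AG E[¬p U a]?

Sat(¬p) = {s0, s1, s2, s4}
E[¬p U a]: least fixpoint, start Z0 = Sat(a) = {s0, s1, s4}, add states in Sat(¬p) with some successor in Z. Z1 = {s0, s1, s2, s4}; fixed.
Sat(E[¬p U a]) = {s0, s1, s2, s4}
AG E[¬p U a]: greatest fixpoint, start Z0 = {s0, s1, s2, s4}, keep only states in Sat with every successor in Z. Z1 = {s2, s4}; fixed.
Sat(AG E[¬p U a]) = {s2, s4}
s4 ∈ Sat(AG E[¬p U a]) = {s2, s4}, so the formula holds at s4.

Yes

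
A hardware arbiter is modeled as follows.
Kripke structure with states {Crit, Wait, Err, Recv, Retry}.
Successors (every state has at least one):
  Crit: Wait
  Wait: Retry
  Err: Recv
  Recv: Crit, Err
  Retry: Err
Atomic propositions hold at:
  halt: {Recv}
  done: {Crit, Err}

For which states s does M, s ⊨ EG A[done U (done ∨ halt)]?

Sat(done ∨ halt) = {Crit, Err, Recv}
A[done U (done ∨ halt)]: least fixpoint, start Z0 = Sat((done ∨ halt)) = {Crit, Err, Recv}, add states in Sat(done) with every successor in Z. Already a fixed point.
Sat(A[done U (done ∨ halt)]) = {Crit, Err, Recv}
EG A[done U (done ∨ halt)]: greatest fixpoint, start Z0 = {Crit, Err, Recv}, keep only states in Sat with some successor in Z. Z1 = {Err, Recv}; fixed.
Sat(EG A[done U (done ∨ halt)]) = {Err, Recv}

{Err, Recv}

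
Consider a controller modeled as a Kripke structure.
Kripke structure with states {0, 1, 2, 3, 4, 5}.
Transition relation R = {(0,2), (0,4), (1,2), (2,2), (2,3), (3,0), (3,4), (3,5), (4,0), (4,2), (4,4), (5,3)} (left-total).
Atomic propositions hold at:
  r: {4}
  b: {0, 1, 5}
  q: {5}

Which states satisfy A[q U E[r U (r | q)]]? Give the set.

{4, 5}

Sat(r | q) = {4, 5}
E[r U (r | q)]: least fixpoint, start Z0 = Sat((r | q)) = {4, 5}, add states in Sat(r) with some successor in Z. Already a fixed point.
Sat(E[r U (r | q)]) = {4, 5}
A[q U E[r U (r | q)]]: least fixpoint, start Z0 = Sat(E[r U (r | q)]) = {4, 5}, add states in Sat(q) with every successor in Z. Already a fixed point.
Sat(A[q U E[r U (r | q)]]) = {4, 5}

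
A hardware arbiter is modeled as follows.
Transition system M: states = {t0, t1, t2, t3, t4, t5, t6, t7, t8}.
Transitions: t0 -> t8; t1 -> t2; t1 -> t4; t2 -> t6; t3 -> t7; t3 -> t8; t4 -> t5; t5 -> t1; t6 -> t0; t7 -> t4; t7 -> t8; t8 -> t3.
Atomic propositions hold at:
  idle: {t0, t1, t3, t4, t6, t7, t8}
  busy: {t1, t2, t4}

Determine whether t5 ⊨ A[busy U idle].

No

A[busy U idle]: least fixpoint, start Z0 = Sat(idle) = {t0, t1, t3, t4, t6, t7, t8}, add states in Sat(busy) with every successor in Z. Z1 = {t0, t1, t2, t3, t4, t6, t7, t8}; fixed.
Sat(A[busy U idle]) = {t0, t1, t2, t3, t4, t6, t7, t8}
t5 ∉ Sat(A[busy U idle]) = {t0, t1, t2, t3, t4, t6, t7, t8}, so the formula does not hold at t5.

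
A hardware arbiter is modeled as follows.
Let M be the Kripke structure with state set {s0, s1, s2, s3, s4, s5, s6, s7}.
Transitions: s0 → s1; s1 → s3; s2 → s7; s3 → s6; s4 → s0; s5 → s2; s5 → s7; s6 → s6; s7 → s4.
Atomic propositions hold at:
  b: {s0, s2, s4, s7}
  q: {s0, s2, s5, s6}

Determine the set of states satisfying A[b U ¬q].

Sat(¬q) = {s1, s3, s4, s7}
A[b U ¬q]: least fixpoint, start Z0 = Sat(¬q) = {s1, s3, s4, s7}, add states in Sat(b) with every successor in Z. Z1 = {s0, s1, s2, s3, s4, s7}; fixed.
Sat(A[b U ¬q]) = {s0, s1, s2, s3, s4, s7}

{s0, s1, s2, s3, s4, s7}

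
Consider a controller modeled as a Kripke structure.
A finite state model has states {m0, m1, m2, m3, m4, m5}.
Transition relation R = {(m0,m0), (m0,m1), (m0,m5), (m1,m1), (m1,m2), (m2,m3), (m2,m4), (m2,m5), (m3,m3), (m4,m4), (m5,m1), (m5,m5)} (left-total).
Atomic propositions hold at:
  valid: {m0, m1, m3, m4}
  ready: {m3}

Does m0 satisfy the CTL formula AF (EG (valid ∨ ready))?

Yes

Sat(valid ∨ ready) = {m0, m1, m3, m4}
EG (valid ∨ ready): greatest fixpoint, start Z0 = {m0, m1, m3, m4}, keep only states in Sat with some successor in Z. Already a fixed point.
Sat(EG (valid ∨ ready)) = {m0, m1, m3, m4}
AF (EG (valid ∨ ready)): least fixpoint, start Z0 = {m0, m1, m3, m4}, add states with every successor in Z. Already a fixed point.
Sat(AF (EG (valid ∨ ready))) = {m0, m1, m3, m4}
m0 ∈ Sat(AF (EG (valid ∨ ready))) = {m0, m1, m3, m4}, so the formula holds at m0.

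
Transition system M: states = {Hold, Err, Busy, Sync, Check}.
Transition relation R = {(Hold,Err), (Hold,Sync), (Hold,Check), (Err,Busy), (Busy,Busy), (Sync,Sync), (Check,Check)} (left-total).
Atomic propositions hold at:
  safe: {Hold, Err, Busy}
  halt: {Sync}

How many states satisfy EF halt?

EF halt: least fixpoint, start Z0 = {Sync}, add states with some successor in Z. Z1 = {Hold, Sync}; fixed.
Sat(EF halt) = {Hold, Sync}
|Sat(EF halt)| = |{Hold, Sync}| = 2.

2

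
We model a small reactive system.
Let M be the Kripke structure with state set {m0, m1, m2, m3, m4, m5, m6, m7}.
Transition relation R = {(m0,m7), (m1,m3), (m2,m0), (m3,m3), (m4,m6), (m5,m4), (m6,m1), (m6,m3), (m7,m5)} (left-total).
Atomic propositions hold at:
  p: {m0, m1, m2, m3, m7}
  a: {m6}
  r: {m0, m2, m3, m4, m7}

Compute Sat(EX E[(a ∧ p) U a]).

{m4}

Sat(a ∧ p) = ∅
E[(a ∧ p) U a]: least fixpoint, start Z0 = Sat(a) = {m6}, add states in Sat(a ∧ p) with some successor in Z. Already a fixed point.
Sat(E[(a ∧ p) U a]) = {m6}
Sat(EX E[(a ∧ p) U a]) = {s : some successor in {m6}} = {m4}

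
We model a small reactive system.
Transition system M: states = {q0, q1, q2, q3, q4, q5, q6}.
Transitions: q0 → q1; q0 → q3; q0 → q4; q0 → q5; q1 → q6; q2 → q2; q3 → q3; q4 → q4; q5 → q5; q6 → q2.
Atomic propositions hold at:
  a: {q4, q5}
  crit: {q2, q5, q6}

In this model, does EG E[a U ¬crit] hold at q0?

Yes

Sat(¬crit) = {q0, q1, q3, q4}
E[a U ¬crit]: least fixpoint, start Z0 = Sat(¬crit) = {q0, q1, q3, q4}, add states in Sat(a) with some successor in Z. Already a fixed point.
Sat(E[a U ¬crit]) = {q0, q1, q3, q4}
EG E[a U ¬crit]: greatest fixpoint, start Z0 = {q0, q1, q3, q4}, keep only states in Sat with some successor in Z. Z1 = {q0, q3, q4}; fixed.
Sat(EG E[a U ¬crit]) = {q0, q3, q4}
q0 ∈ Sat(EG E[a U ¬crit]) = {q0, q3, q4}, so the formula holds at q0.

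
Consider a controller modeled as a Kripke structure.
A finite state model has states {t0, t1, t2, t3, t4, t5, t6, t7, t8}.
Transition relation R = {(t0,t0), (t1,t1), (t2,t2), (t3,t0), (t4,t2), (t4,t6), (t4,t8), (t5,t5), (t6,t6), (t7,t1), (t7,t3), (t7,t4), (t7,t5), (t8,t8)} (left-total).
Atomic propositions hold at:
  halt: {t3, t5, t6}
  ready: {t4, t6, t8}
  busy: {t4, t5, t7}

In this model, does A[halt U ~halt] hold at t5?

No

Sat(~halt) = {t0, t1, t2, t4, t7, t8}
A[halt U ~halt]: least fixpoint, start Z0 = Sat(~halt) = {t0, t1, t2, t4, t7, t8}, add states in Sat(halt) with every successor in Z. Z1 = {t0, t1, t2, t3, t4, t7, t8}; fixed.
Sat(A[halt U ~halt]) = {t0, t1, t2, t3, t4, t7, t8}
t5 ∉ Sat(A[halt U ~halt]) = {t0, t1, t2, t3, t4, t7, t8}, so the formula does not hold at t5.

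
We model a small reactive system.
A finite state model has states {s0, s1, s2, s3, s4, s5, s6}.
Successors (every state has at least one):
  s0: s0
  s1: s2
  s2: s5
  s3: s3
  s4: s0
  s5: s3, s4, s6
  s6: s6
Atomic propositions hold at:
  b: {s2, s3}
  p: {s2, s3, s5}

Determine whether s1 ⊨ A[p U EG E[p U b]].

No

E[p U b]: least fixpoint, start Z0 = Sat(b) = {s2, s3}, add states in Sat(p) with some successor in Z. Z1 = {s2, s3, s5}; fixed.
Sat(E[p U b]) = {s2, s3, s5}
EG E[p U b]: greatest fixpoint, start Z0 = {s2, s3, s5}, keep only states in Sat with some successor in Z. Already a fixed point.
Sat(EG E[p U b]) = {s2, s3, s5}
A[p U EG E[p U b]]: least fixpoint, start Z0 = Sat(EG E[p U b]) = {s2, s3, s5}, add states in Sat(p) with every successor in Z. Already a fixed point.
Sat(A[p U EG E[p U b]]) = {s2, s3, s5}
s1 ∉ Sat(A[p U EG E[p U b]]) = {s2, s3, s5}, so the formula does not hold at s1.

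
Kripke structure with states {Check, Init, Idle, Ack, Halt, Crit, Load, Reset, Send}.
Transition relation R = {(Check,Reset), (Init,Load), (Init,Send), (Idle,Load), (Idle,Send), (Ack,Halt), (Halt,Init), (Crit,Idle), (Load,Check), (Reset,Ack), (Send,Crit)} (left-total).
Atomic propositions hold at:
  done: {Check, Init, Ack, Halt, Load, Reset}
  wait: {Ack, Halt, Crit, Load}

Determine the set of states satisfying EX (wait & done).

Sat(wait & done) = {Ack, Halt, Load}
Sat(EX (wait & done)) = {s : some successor in {Ack, Halt, Load}} = {Init, Idle, Ack, Reset}

{Init, Idle, Ack, Reset}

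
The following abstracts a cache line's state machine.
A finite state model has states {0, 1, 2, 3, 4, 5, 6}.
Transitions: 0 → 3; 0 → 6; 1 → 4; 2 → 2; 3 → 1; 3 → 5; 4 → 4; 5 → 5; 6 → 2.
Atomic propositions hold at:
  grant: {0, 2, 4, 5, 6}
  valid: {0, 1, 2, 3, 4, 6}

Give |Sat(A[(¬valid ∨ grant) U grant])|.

Sat(¬valid) = {5}
Sat(¬valid ∨ grant) = {0, 2, 4, 5, 6}
A[(¬valid ∨ grant) U grant]: least fixpoint, start Z0 = Sat(grant) = {0, 2, 4, 5, 6}, add states in Sat(¬valid ∨ grant) with every successor in Z. Already a fixed point.
Sat(A[(¬valid ∨ grant) U grant]) = {0, 2, 4, 5, 6}
|Sat(A[(¬valid ∨ grant) U grant])| = |{0, 2, 4, 5, 6}| = 5.

5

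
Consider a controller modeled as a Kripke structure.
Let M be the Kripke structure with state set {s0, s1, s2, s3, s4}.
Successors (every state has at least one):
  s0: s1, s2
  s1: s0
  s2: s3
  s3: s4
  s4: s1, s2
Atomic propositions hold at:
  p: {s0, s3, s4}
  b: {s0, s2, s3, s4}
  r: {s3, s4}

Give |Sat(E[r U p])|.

3

E[r U p]: least fixpoint, start Z0 = Sat(p) = {s0, s3, s4}, add states in Sat(r) with some successor in Z. Already a fixed point.
Sat(E[r U p]) = {s0, s3, s4}
|Sat(E[r U p])| = |{s0, s3, s4}| = 3.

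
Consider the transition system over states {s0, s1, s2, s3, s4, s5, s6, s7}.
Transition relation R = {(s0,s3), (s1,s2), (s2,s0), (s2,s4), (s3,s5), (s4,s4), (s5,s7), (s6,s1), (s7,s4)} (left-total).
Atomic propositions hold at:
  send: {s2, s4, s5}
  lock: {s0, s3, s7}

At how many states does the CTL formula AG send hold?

1

AG send: greatest fixpoint, start Z0 = {s2, s4, s5}, keep only states in Sat with every successor in Z. Z1 = {s4}; fixed.
Sat(AG send) = {s4}
|Sat(AG send)| = |{s4}| = 1.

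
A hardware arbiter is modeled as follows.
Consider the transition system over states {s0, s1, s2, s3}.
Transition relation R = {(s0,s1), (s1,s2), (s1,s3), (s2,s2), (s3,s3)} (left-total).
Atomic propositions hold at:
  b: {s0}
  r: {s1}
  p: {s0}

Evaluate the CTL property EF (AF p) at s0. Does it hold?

Yes

AF p: least fixpoint, start Z0 = {s0}, add states with every successor in Z. Already a fixed point.
Sat(AF p) = {s0}
EF (AF p): least fixpoint, start Z0 = {s0}, add states with some successor in Z. Already a fixed point.
Sat(EF (AF p)) = {s0}
s0 ∈ Sat(EF (AF p)) = {s0}, so the formula holds at s0.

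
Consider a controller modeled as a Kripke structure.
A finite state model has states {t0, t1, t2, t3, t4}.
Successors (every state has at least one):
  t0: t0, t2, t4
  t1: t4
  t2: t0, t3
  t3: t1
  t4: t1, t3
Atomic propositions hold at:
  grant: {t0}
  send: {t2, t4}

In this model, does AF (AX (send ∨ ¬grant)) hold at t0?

No

Sat(¬grant) = {t1, t2, t3, t4}
Sat(send ∨ ¬grant) = {t1, t2, t3, t4}
Sat(AX (send ∨ ¬grant)) = {s : every successor in {t1, t2, t3, t4}} = {t1, t3, t4}
AF (AX (send ∨ ¬grant)): least fixpoint, start Z0 = {t1, t3, t4}, add states with every successor in Z. Already a fixed point.
Sat(AF (AX (send ∨ ¬grant))) = {t1, t3, t4}
t0 ∉ Sat(AF (AX (send ∨ ¬grant))) = {t1, t3, t4}, so the formula does not hold at t0.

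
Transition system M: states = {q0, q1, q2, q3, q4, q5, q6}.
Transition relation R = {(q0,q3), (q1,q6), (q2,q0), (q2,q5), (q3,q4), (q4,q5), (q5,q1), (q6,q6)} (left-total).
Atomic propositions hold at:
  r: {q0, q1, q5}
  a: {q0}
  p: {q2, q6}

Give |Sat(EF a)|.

EF a: least fixpoint, start Z0 = {q0}, add states with some successor in Z. Z1 = {q0, q2}; fixed.
Sat(EF a) = {q0, q2}
|Sat(EF a)| = |{q0, q2}| = 2.

2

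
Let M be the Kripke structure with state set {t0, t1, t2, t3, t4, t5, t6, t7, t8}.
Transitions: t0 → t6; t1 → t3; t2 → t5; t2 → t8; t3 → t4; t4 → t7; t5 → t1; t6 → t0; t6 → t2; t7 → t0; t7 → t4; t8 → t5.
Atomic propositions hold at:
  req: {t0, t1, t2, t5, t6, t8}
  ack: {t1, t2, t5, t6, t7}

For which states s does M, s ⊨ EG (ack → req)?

Sat(ack → req) = {t0, t1, t2, t3, t4, t5, t6, t8}
EG (ack → req): greatest fixpoint, start Z0 = {t0, t1, t2, t3, t4, t5, t6, t8}, keep only states in Sat with some successor in Z. Z1 = {t0, t1, t2, t3, t5, t6, t8}; Z2 = {t0, t1, t2, t5, t6, t8}; Z3 = {t0, t2, t5, t6, t8}; Z4 = {t0, t2, t6, t8}; Z5 = {t0, t2, t6}; Z6 = {t0, t6}; fixed.
Sat(EG (ack → req)) = {t0, t6}

{t0, t6}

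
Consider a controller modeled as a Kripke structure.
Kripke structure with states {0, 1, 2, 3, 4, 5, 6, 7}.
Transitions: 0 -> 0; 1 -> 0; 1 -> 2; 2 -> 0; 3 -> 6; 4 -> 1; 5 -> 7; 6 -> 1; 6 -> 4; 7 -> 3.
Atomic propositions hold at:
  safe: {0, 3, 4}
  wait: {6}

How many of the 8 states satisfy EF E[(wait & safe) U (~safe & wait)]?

Sat(wait & safe) = ∅
Sat(~safe) = {1, 2, 5, 6, 7}
Sat(~safe & wait) = {6}
E[(wait & safe) U (~safe & wait)]: least fixpoint, start Z0 = Sat((~safe & wait)) = {6}, add states in Sat(wait & safe) with some successor in Z. Already a fixed point.
Sat(E[(wait & safe) U (~safe & wait)]) = {6}
EF E[(wait & safe) U (~safe & wait)]: least fixpoint, start Z0 = {6}, add states with some successor in Z. Z1 = {3, 6}; Z2 = {3, 6, 7}; Z3 = {3, 5, 6, 7}; fixed.
Sat(EF E[(wait & safe) U (~safe & wait)]) = {3, 5, 6, 7}
|Sat(EF E[(wait & safe) U (~safe & wait)])| = |{3, 5, 6, 7}| = 4.

4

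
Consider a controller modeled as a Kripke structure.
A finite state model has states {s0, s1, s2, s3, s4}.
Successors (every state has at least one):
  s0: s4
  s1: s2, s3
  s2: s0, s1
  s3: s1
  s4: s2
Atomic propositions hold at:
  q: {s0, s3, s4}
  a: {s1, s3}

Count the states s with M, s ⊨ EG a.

EG a: greatest fixpoint, start Z0 = {s1, s3}, keep only states in Sat with some successor in Z. Already a fixed point.
Sat(EG a) = {s1, s3}
|Sat(EG a)| = |{s1, s3}| = 2.

2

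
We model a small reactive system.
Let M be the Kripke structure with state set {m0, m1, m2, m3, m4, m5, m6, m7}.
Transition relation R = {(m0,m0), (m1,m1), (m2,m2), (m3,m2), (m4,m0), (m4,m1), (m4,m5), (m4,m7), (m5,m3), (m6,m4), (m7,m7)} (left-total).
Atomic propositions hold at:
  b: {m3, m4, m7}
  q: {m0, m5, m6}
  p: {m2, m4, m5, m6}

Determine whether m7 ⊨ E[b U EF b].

Yes

EF b: least fixpoint, start Z0 = {m3, m4, m7}, add states with some successor in Z. Z1 = {m3, m4, m5, m6, m7}; fixed.
Sat(EF b) = {m3, m4, m5, m6, m7}
E[b U EF b]: least fixpoint, start Z0 = Sat(EF b) = {m3, m4, m5, m6, m7}, add states in Sat(b) with some successor in Z. Already a fixed point.
Sat(E[b U EF b]) = {m3, m4, m5, m6, m7}
m7 ∈ Sat(E[b U EF b]) = {m3, m4, m5, m6, m7}, so the formula holds at m7.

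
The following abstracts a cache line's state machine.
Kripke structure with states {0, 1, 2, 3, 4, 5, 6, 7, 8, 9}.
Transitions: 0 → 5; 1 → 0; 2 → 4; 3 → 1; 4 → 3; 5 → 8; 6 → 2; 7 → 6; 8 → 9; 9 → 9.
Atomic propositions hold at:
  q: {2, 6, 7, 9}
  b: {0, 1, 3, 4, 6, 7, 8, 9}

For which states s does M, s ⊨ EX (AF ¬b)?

{0, 1, 2, 3, 4, 6, 7}

Sat(¬b) = {2, 5}
AF ¬b: least fixpoint, start Z0 = {2, 5}, add states with every successor in Z. Z1 = {0, 2, 5, 6}; Z2 = {0, 1, 2, 5, 6, 7}; Z3 = {0, 1, 2, 3, 5, 6, 7}; Z4 = {0, 1, 2, 3, 4, 5, 6, 7}; fixed.
Sat(AF ¬b) = {0, 1, 2, 3, 4, 5, 6, 7}
Sat(EX (AF ¬b)) = {s : some successor in {0, 1, 2, 3, 4, 5, 6, 7}} = {0, 1, 2, 3, 4, 6, 7}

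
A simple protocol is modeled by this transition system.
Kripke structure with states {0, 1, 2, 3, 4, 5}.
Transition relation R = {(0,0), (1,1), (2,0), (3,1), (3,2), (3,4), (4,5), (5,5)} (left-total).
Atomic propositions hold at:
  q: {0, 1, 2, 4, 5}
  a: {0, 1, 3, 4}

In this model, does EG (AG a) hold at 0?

Yes

AG a: greatest fixpoint, start Z0 = {0, 1, 3, 4}, keep only states in Sat with every successor in Z. Z1 = {0, 1}; fixed.
Sat(AG a) = {0, 1}
EG (AG a): greatest fixpoint, start Z0 = {0, 1}, keep only states in Sat with some successor in Z. Already a fixed point.
Sat(EG (AG a)) = {0, 1}
0 ∈ Sat(EG (AG a)) = {0, 1}, so the formula holds at 0.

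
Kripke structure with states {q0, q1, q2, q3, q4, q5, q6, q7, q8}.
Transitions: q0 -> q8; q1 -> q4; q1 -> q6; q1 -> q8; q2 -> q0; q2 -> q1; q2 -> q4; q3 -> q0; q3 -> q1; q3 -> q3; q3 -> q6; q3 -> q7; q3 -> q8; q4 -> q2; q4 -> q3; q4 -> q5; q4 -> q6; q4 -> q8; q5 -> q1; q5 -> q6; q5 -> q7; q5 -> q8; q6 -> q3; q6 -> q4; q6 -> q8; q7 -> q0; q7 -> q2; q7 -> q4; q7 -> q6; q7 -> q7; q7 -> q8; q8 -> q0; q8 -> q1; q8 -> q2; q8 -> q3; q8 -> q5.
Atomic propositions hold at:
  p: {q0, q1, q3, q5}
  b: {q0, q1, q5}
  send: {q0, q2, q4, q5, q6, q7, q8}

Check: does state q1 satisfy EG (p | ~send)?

No

Sat(~send) = {q1, q3}
Sat(p | ~send) = {q0, q1, q3, q5}
EG (p | ~send): greatest fixpoint, start Z0 = {q0, q1, q3, q5}, keep only states in Sat with some successor in Z. Z1 = {q3, q5}; Z2 = {q3}; fixed.
Sat(EG (p | ~send)) = {q3}
q1 ∉ Sat(EG (p | ~send)) = {q3}, so the formula does not hold at q1.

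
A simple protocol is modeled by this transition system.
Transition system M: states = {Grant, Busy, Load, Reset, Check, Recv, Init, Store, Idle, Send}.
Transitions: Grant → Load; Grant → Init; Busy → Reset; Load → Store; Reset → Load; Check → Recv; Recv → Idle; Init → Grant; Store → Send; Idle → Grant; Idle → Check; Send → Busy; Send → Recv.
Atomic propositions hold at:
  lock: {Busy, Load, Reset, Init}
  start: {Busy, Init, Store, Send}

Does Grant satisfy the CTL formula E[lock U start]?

E[lock U start]: least fixpoint, start Z0 = Sat(start) = {Busy, Init, Store, Send}, add states in Sat(lock) with some successor in Z. Z1 = {Busy, Load, Init, Store, Send}; Z2 = {Busy, Load, Reset, Init, Store, Send}; fixed.
Sat(E[lock U start]) = {Busy, Load, Reset, Init, Store, Send}
Grant ∉ Sat(E[lock U start]) = {Busy, Load, Reset, Init, Store, Send}, so the formula does not hold at Grant.

No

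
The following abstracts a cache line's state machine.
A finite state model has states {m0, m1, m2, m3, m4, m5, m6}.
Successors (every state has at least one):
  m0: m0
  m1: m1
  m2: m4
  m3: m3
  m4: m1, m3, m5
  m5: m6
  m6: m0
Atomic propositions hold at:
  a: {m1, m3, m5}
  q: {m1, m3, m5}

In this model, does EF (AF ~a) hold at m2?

Yes

Sat(~a) = {m0, m2, m4, m6}
AF ~a: least fixpoint, start Z0 = {m0, m2, m4, m6}, add states with every successor in Z. Z1 = {m0, m2, m4, m5, m6}; fixed.
Sat(AF ~a) = {m0, m2, m4, m5, m6}
EF (AF ~a): least fixpoint, start Z0 = {m0, m2, m4, m5, m6}, add states with some successor in Z. Already a fixed point.
Sat(EF (AF ~a)) = {m0, m2, m4, m5, m6}
m2 ∈ Sat(EF (AF ~a)) = {m0, m2, m4, m5, m6}, so the formula holds at m2.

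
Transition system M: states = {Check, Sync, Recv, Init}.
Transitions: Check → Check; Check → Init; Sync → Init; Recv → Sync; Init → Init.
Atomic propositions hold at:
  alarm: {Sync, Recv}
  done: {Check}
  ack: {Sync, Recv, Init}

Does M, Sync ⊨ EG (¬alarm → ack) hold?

Sat(¬alarm) = {Check, Init}
Sat(¬alarm → ack) = {Sync, Recv, Init}
EG (¬alarm → ack): greatest fixpoint, start Z0 = {Sync, Recv, Init}, keep only states in Sat with some successor in Z. Already a fixed point.
Sat(EG (¬alarm → ack)) = {Sync, Recv, Init}
Sync ∈ Sat(EG (¬alarm → ack)) = {Sync, Recv, Init}, so the formula holds at Sync.

Yes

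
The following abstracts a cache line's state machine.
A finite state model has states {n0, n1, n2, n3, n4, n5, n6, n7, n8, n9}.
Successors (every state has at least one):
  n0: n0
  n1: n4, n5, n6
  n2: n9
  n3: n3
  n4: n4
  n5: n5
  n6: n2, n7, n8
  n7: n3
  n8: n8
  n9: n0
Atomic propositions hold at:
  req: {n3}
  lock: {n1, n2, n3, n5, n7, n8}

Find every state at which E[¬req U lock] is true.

{n1, n2, n3, n5, n6, n7, n8}

Sat(¬req) = {n0, n1, n2, n4, n5, n6, n7, n8, n9}
E[¬req U lock]: least fixpoint, start Z0 = Sat(lock) = {n1, n2, n3, n5, n7, n8}, add states in Sat(¬req) with some successor in Z. Z1 = {n1, n2, n3, n5, n6, n7, n8}; fixed.
Sat(E[¬req U lock]) = {n1, n2, n3, n5, n6, n7, n8}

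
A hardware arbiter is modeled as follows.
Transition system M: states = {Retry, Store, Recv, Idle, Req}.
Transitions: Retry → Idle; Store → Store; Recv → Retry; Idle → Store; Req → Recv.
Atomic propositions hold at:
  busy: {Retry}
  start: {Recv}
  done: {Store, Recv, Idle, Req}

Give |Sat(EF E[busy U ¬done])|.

Sat(¬done) = {Retry}
E[busy U ¬done]: least fixpoint, start Z0 = Sat(¬done) = {Retry}, add states in Sat(busy) with some successor in Z. Already a fixed point.
Sat(E[busy U ¬done]) = {Retry}
EF E[busy U ¬done]: least fixpoint, start Z0 = {Retry}, add states with some successor in Z. Z1 = {Retry, Recv}; Z2 = {Retry, Recv, Req}; fixed.
Sat(EF E[busy U ¬done]) = {Retry, Recv, Req}
|Sat(EF E[busy U ¬done])| = |{Retry, Recv, Req}| = 3.

3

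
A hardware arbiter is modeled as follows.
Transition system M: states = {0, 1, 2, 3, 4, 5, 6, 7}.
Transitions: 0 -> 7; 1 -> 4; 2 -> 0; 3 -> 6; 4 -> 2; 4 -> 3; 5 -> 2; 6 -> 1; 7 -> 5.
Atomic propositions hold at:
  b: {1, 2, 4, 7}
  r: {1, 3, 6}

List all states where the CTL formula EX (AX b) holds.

{2, 3, 6, 7}

Sat(AX b) = {s : every successor in {1, 2, 4, 7}} = {0, 1, 5, 6}
Sat(EX (AX b)) = {s : some successor in {0, 1, 5, 6}} = {2, 3, 6, 7}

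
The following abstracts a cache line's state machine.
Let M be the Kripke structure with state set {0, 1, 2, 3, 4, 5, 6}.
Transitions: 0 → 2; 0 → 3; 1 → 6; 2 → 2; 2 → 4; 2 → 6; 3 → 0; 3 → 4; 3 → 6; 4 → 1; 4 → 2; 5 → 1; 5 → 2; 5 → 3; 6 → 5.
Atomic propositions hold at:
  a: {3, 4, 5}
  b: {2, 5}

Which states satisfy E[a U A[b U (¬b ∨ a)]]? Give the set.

Sat(¬b) = {0, 1, 3, 4, 6}
Sat(¬b ∨ a) = {0, 1, 3, 4, 5, 6}
A[b U (¬b ∨ a)]: least fixpoint, start Z0 = Sat((¬b ∨ a)) = {0, 1, 3, 4, 5, 6}, add states in Sat(b) with every successor in Z. Already a fixed point.
Sat(A[b U (¬b ∨ a)]) = {0, 1, 3, 4, 5, 6}
E[a U A[b U (¬b ∨ a)]]: least fixpoint, start Z0 = Sat(A[b U (¬b ∨ a)]) = {0, 1, 3, 4, 5, 6}, add states in Sat(a) with some successor in Z. Already a fixed point.
Sat(E[a U A[b U (¬b ∨ a)]]) = {0, 1, 3, 4, 5, 6}

{0, 1, 3, 4, 5, 6}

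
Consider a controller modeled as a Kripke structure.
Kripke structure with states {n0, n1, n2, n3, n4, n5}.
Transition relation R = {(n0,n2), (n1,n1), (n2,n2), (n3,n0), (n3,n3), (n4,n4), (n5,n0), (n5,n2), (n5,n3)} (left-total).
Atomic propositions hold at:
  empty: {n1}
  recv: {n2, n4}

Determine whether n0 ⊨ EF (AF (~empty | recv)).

Yes

Sat(~empty) = {n0, n2, n3, n4, n5}
Sat(~empty | recv) = {n0, n2, n3, n4, n5}
AF (~empty | recv): least fixpoint, start Z0 = {n0, n2, n3, n4, n5}, add states with every successor in Z. Already a fixed point.
Sat(AF (~empty | recv)) = {n0, n2, n3, n4, n5}
EF (AF (~empty | recv)): least fixpoint, start Z0 = {n0, n2, n3, n4, n5}, add states with some successor in Z. Already a fixed point.
Sat(EF (AF (~empty | recv))) = {n0, n2, n3, n4, n5}
n0 ∈ Sat(EF (AF (~empty | recv))) = {n0, n2, n3, n4, n5}, so the formula holds at n0.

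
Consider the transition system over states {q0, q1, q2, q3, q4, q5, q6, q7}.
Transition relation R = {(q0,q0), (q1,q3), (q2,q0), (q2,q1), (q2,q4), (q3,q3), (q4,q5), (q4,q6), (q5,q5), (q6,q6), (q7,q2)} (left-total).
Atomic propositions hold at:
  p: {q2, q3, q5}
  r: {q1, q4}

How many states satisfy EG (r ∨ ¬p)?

3

Sat(¬p) = {q0, q1, q4, q6, q7}
Sat(r ∨ ¬p) = {q0, q1, q4, q6, q7}
EG (r ∨ ¬p): greatest fixpoint, start Z0 = {q0, q1, q4, q6, q7}, keep only states in Sat with some successor in Z. Z1 = {q0, q4, q6}; fixed.
Sat(EG (r ∨ ¬p)) = {q0, q4, q6}
|Sat(EG (r ∨ ¬p))| = |{q0, q4, q6}| = 3.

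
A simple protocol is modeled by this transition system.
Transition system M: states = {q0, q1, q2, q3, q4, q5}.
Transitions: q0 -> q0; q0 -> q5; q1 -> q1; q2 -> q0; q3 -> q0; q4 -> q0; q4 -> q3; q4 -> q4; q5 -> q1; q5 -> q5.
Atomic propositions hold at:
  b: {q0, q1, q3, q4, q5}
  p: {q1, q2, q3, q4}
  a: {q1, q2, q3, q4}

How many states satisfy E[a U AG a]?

AG a: greatest fixpoint, start Z0 = {q1, q2, q3, q4}, keep only states in Sat with every successor in Z. Z1 = {q1}; fixed.
Sat(AG a) = {q1}
E[a U AG a]: least fixpoint, start Z0 = Sat(AG a) = {q1}, add states in Sat(a) with some successor in Z. Already a fixed point.
Sat(E[a U AG a]) = {q1}
|Sat(E[a U AG a])| = |{q1}| = 1.

1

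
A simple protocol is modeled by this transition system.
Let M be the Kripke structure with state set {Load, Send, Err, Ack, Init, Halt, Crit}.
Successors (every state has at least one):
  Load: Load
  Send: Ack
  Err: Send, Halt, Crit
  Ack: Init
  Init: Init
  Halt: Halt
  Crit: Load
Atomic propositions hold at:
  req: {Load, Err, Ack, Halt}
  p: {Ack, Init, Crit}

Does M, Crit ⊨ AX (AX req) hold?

Yes

Sat(AX req) = {s : every successor in {Load, Err, Ack, Halt}} = {Load, Send, Halt, Crit}
Sat(AX (AX req)) = {s : every successor in {Load, Send, Halt, Crit}} = {Load, Err, Halt, Crit}
Crit ∈ Sat(AX (AX req)) = {Load, Err, Halt, Crit}, so the formula holds at Crit.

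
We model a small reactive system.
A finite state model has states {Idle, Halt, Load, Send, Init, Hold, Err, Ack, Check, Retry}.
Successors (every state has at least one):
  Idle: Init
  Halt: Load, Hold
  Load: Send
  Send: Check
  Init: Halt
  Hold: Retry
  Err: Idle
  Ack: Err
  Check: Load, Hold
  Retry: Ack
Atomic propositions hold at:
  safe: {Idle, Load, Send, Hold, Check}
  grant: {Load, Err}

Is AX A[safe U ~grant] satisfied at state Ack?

Sat(~grant) = {Idle, Halt, Send, Init, Hold, Ack, Check, Retry}
A[safe U ~grant]: least fixpoint, start Z0 = Sat(~grant) = {Idle, Halt, Send, Init, Hold, Ack, Check, Retry}, add states in Sat(safe) with every successor in Z. Z1 = {Idle, Halt, Load, Send, Init, Hold, Ack, Check, Retry}; fixed.
Sat(A[safe U ~grant]) = {Idle, Halt, Load, Send, Init, Hold, Ack, Check, Retry}
Sat(AX A[safe U ~grant]) = {s : every successor in {Idle, Halt, Load, Send, Init, Hold, Ack, Check, Retry}} = {Idle, Halt, Load, Send, Init, Hold, Err, Check, Retry}
Ack ∉ Sat(AX A[safe U ~grant]) = {Idle, Halt, Load, Send, Init, Hold, Err, Check, Retry}, so the formula does not hold at Ack.

No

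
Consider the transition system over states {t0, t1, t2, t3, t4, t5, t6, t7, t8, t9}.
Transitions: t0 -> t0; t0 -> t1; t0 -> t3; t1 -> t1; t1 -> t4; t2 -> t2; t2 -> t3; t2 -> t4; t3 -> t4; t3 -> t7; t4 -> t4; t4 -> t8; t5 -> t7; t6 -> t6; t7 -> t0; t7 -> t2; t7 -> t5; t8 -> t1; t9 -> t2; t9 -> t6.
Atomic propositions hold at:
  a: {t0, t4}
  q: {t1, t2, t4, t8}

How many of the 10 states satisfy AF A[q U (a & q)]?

1

Sat(a & q) = {t4}
A[q U (a & q)]: least fixpoint, start Z0 = Sat((a & q)) = {t4}, add states in Sat(q) with every successor in Z. Already a fixed point.
Sat(A[q U (a & q)]) = {t4}
AF A[q U (a & q)]: least fixpoint, start Z0 = {t4}, add states with every successor in Z. Already a fixed point.
Sat(AF A[q U (a & q)]) = {t4}
|Sat(AF A[q U (a & q)])| = |{t4}| = 1.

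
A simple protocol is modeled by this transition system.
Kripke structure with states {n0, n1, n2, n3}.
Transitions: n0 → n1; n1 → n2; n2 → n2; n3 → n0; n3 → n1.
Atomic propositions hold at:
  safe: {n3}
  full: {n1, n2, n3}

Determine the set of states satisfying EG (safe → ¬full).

Sat(¬full) = {n0}
Sat(safe → ¬full) = {n0, n1, n2}
EG (safe → ¬full): greatest fixpoint, start Z0 = {n0, n1, n2}, keep only states in Sat with some successor in Z. Already a fixed point.
Sat(EG (safe → ¬full)) = {n0, n1, n2}

{n0, n1, n2}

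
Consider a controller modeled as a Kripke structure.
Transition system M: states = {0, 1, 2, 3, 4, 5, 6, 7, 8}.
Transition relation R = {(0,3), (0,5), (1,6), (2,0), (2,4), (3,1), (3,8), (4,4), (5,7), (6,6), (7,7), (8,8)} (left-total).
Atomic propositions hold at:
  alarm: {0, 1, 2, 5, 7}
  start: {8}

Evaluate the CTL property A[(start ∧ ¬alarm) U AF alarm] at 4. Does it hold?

No

Sat(¬alarm) = {3, 4, 6, 8}
Sat(start ∧ ¬alarm) = {8}
AF alarm: least fixpoint, start Z0 = {0, 1, 2, 5, 7}, add states with every successor in Z. Already a fixed point.
Sat(AF alarm) = {0, 1, 2, 5, 7}
A[(start ∧ ¬alarm) U AF alarm]: least fixpoint, start Z0 = Sat(AF alarm) = {0, 1, 2, 5, 7}, add states in Sat(start ∧ ¬alarm) with every successor in Z. Already a fixed point.
Sat(A[(start ∧ ¬alarm) U AF alarm]) = {0, 1, 2, 5, 7}
4 ∉ Sat(A[(start ∧ ¬alarm) U AF alarm]) = {0, 1, 2, 5, 7}, so the formula does not hold at 4.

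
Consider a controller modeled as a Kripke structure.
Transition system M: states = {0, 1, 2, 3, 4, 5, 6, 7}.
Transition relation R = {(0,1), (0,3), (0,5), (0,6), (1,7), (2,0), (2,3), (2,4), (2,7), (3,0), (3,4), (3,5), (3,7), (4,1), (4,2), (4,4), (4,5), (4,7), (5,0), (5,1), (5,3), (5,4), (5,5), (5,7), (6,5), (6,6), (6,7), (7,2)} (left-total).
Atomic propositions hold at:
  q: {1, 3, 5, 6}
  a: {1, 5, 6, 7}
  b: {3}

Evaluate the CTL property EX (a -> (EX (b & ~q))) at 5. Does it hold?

Yes

Sat(~q) = {0, 2, 4, 7}
Sat(b & ~q) = ∅
Sat(EX (b & ~q)) = {s : some successor in ∅} = ∅
Sat(a -> (EX (b & ~q))) = {0, 2, 3, 4}
Sat(EX (a -> (EX (b & ~q)))) = {s : some successor in {0, 2, 3, 4}} = {0, 2, 3, 4, 5, 7}
5 ∈ Sat(EX (a -> (EX (b & ~q)))) = {0, 2, 3, 4, 5, 7}, so the formula holds at 5.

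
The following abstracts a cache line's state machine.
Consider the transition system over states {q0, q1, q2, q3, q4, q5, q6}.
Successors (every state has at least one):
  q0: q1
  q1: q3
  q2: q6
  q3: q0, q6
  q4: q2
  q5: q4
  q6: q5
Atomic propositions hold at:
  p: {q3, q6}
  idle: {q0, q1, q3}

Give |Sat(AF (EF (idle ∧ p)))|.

Sat(idle ∧ p) = {q3}
EF (idle ∧ p): least fixpoint, start Z0 = {q3}, add states with some successor in Z. Z1 = {q1, q3}; Z2 = {q0, q1, q3}; fixed.
Sat(EF (idle ∧ p)) = {q0, q1, q3}
AF (EF (idle ∧ p)): least fixpoint, start Z0 = {q0, q1, q3}, add states with every successor in Z. Already a fixed point.
Sat(AF (EF (idle ∧ p))) = {q0, q1, q3}
|Sat(AF (EF (idle ∧ p)))| = |{q0, q1, q3}| = 3.

3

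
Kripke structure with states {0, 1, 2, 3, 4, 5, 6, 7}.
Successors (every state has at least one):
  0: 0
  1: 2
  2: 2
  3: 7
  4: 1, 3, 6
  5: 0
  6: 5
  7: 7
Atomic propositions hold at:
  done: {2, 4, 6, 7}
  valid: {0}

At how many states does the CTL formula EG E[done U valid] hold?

E[done U valid]: least fixpoint, start Z0 = Sat(valid) = {0}, add states in Sat(done) with some successor in Z. Already a fixed point.
Sat(E[done U valid]) = {0}
EG E[done U valid]: greatest fixpoint, start Z0 = {0}, keep only states in Sat with some successor in Z. Already a fixed point.
Sat(EG E[done U valid]) = {0}
|Sat(EG E[done U valid])| = |{0}| = 1.

1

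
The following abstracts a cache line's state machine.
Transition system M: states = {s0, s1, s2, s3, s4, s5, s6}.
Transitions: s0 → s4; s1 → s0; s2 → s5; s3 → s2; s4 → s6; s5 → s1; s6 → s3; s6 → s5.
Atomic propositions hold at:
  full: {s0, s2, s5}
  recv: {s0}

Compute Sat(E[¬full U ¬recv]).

{s1, s2, s3, s4, s5, s6}

Sat(¬full) = {s1, s3, s4, s6}
Sat(¬recv) = {s1, s2, s3, s4, s5, s6}
E[¬full U ¬recv]: least fixpoint, start Z0 = Sat(¬recv) = {s1, s2, s3, s4, s5, s6}, add states in Sat(¬full) with some successor in Z. Already a fixed point.
Sat(E[¬full U ¬recv]) = {s1, s2, s3, s4, s5, s6}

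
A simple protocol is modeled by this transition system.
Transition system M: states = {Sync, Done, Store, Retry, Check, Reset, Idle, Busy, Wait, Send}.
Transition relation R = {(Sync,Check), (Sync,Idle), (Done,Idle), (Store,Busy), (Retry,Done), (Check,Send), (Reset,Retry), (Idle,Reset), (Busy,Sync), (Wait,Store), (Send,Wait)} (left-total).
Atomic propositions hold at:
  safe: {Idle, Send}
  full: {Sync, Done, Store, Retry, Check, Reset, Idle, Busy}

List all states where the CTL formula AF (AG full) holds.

AG full: greatest fixpoint, start Z0 = {Sync, Done, Store, Retry, Check, Reset, Idle, Busy}, keep only states in Sat with every successor in Z. Z1 = {Sync, Done, Store, Retry, Reset, Idle, Busy}; Z2 = {Done, Store, Retry, Reset, Idle, Busy}; Z3 = {Done, Store, Retry, Reset, Idle}; Z4 = {Done, Retry, Reset, Idle}; fixed.
Sat(AG full) = {Done, Retry, Reset, Idle}
AF (AG full): least fixpoint, start Z0 = {Done, Retry, Reset, Idle}, add states with every successor in Z. Already a fixed point.
Sat(AF (AG full)) = {Done, Retry, Reset, Idle}

{Done, Retry, Reset, Idle}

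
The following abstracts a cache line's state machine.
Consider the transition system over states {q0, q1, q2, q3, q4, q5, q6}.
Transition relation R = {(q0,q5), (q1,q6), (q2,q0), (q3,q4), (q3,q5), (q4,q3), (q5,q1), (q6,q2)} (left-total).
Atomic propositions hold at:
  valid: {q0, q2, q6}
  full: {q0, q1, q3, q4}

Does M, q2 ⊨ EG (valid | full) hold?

Sat(valid | full) = {q0, q1, q2, q3, q4, q6}
EG (valid | full): greatest fixpoint, start Z0 = {q0, q1, q2, q3, q4, q6}, keep only states in Sat with some successor in Z. Z1 = {q1, q2, q3, q4, q6}; Z2 = {q1, q3, q4, q6}; Z3 = {q1, q3, q4}; Z4 = {q3, q4}; fixed.
Sat(EG (valid | full)) = {q3, q4}
q2 ∉ Sat(EG (valid | full)) = {q3, q4}, so the formula does not hold at q2.

No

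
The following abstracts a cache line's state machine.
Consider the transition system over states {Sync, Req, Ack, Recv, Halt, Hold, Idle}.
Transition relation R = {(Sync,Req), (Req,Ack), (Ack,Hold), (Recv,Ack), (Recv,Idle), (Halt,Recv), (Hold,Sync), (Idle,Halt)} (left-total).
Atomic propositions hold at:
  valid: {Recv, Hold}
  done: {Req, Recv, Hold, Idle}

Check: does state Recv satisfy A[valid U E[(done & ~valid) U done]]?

Sat(~valid) = {Sync, Req, Ack, Halt, Idle}
Sat(done & ~valid) = {Req, Idle}
E[(done & ~valid) U done]: least fixpoint, start Z0 = Sat(done) = {Req, Recv, Hold, Idle}, add states in Sat(done & ~valid) with some successor in Z. Already a fixed point.
Sat(E[(done & ~valid) U done]) = {Req, Recv, Hold, Idle}
A[valid U E[(done & ~valid) U done]]: least fixpoint, start Z0 = Sat(E[(done & ~valid) U done]) = {Req, Recv, Hold, Idle}, add states in Sat(valid) with every successor in Z. Already a fixed point.
Sat(A[valid U E[(done & ~valid) U done]]) = {Req, Recv, Hold, Idle}
Recv ∈ Sat(A[valid U E[(done & ~valid) U done]]) = {Req, Recv, Hold, Idle}, so the formula holds at Recv.

Yes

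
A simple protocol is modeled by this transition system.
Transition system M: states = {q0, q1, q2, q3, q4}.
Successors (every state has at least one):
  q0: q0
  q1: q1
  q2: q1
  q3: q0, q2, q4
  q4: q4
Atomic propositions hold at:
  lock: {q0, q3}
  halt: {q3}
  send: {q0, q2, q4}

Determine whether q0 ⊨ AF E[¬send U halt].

No

Sat(¬send) = {q1, q3}
E[¬send U halt]: least fixpoint, start Z0 = Sat(halt) = {q3}, add states in Sat(¬send) with some successor in Z. Already a fixed point.
Sat(E[¬send U halt]) = {q3}
AF E[¬send U halt]: least fixpoint, start Z0 = {q3}, add states with every successor in Z. Already a fixed point.
Sat(AF E[¬send U halt]) = {q3}
q0 ∉ Sat(AF E[¬send U halt]) = {q3}, so the formula does not hold at q0.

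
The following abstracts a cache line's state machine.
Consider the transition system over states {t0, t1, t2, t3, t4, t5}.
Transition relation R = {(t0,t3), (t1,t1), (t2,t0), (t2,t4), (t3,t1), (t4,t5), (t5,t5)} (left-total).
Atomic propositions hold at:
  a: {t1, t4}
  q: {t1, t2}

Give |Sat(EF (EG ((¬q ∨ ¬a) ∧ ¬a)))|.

3

Sat(¬q) = {t0, t3, t4, t5}
Sat(¬a) = {t0, t2, t3, t5}
Sat(¬q ∨ ¬a) = {t0, t2, t3, t4, t5}
Sat((¬q ∨ ¬a) ∧ ¬a) = {t0, t2, t3, t5}
EG ((¬q ∨ ¬a) ∧ ¬a): greatest fixpoint, start Z0 = {t0, t2, t3, t5}, keep only states in Sat with some successor in Z. Z1 = {t0, t2, t5}; Z2 = {t2, t5}; Z3 = {t5}; fixed.
Sat(EG ((¬q ∨ ¬a) ∧ ¬a)) = {t5}
EF (EG ((¬q ∨ ¬a) ∧ ¬a)): least fixpoint, start Z0 = {t5}, add states with some successor in Z. Z1 = {t4, t5}; Z2 = {t2, t4, t5}; fixed.
Sat(EF (EG ((¬q ∨ ¬a) ∧ ¬a))) = {t2, t4, t5}
|Sat(EF (EG ((¬q ∨ ¬a) ∧ ¬a)))| = |{t2, t4, t5}| = 3.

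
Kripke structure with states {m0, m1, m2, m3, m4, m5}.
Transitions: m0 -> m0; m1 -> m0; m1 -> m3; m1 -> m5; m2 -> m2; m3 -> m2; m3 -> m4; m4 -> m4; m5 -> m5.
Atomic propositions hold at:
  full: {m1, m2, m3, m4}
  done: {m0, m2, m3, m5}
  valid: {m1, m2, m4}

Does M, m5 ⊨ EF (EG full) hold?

No

EG full: greatest fixpoint, start Z0 = {m1, m2, m3, m4}, keep only states in Sat with some successor in Z. Already a fixed point.
Sat(EG full) = {m1, m2, m3, m4}
EF (EG full): least fixpoint, start Z0 = {m1, m2, m3, m4}, add states with some successor in Z. Already a fixed point.
Sat(EF (EG full)) = {m1, m2, m3, m4}
m5 ∉ Sat(EF (EG full)) = {m1, m2, m3, m4}, so the formula does not hold at m5.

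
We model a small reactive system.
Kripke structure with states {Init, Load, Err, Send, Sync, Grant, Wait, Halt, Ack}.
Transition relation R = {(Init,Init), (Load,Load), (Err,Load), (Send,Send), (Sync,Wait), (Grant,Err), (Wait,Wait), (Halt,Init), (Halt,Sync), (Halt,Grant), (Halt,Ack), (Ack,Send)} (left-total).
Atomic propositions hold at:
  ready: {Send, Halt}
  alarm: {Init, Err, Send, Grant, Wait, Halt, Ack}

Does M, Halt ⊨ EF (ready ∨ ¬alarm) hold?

Yes

Sat(¬alarm) = {Load, Sync}
Sat(ready ∨ ¬alarm) = {Load, Send, Sync, Halt}
EF (ready ∨ ¬alarm): least fixpoint, start Z0 = {Load, Send, Sync, Halt}, add states with some successor in Z. Z1 = {Load, Err, Send, Sync, Halt, Ack}; Z2 = {Load, Err, Send, Sync, Grant, Halt, Ack}; fixed.
Sat(EF (ready ∨ ¬alarm)) = {Load, Err, Send, Sync, Grant, Halt, Ack}
Halt ∈ Sat(EF (ready ∨ ¬alarm)) = {Load, Err, Send, Sync, Grant, Halt, Ack}, so the formula holds at Halt.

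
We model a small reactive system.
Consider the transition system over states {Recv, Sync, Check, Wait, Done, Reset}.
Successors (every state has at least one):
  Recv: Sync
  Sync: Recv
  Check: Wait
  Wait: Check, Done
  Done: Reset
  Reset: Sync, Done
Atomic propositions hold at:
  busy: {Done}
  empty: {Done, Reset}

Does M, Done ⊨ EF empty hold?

Yes

EF empty: least fixpoint, start Z0 = {Done, Reset}, add states with some successor in Z. Z1 = {Wait, Done, Reset}; Z2 = {Check, Wait, Done, Reset}; fixed.
Sat(EF empty) = {Check, Wait, Done, Reset}
Done ∈ Sat(EF empty) = {Check, Wait, Done, Reset}, so the formula holds at Done.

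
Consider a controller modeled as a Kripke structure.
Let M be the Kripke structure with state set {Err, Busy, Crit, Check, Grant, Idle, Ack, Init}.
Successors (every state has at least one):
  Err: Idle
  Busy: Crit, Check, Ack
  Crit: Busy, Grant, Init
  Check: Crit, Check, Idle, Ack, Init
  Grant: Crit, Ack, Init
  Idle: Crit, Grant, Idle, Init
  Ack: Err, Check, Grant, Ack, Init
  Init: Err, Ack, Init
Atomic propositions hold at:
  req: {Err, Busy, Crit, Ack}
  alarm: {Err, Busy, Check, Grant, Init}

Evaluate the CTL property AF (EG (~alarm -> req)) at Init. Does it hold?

Yes

Sat(~alarm) = {Crit, Idle, Ack}
Sat(~alarm -> req) = {Err, Busy, Crit, Check, Grant, Ack, Init}
EG (~alarm -> req): greatest fixpoint, start Z0 = {Err, Busy, Crit, Check, Grant, Ack, Init}, keep only states in Sat with some successor in Z. Z1 = {Busy, Crit, Check, Grant, Ack, Init}; fixed.
Sat(EG (~alarm -> req)) = {Busy, Crit, Check, Grant, Ack, Init}
AF (EG (~alarm -> req)): least fixpoint, start Z0 = {Busy, Crit, Check, Grant, Ack, Init}, add states with every successor in Z. Already a fixed point.
Sat(AF (EG (~alarm -> req))) = {Busy, Crit, Check, Grant, Ack, Init}
Init ∈ Sat(AF (EG (~alarm -> req))) = {Busy, Crit, Check, Grant, Ack, Init}, so the formula holds at Init.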